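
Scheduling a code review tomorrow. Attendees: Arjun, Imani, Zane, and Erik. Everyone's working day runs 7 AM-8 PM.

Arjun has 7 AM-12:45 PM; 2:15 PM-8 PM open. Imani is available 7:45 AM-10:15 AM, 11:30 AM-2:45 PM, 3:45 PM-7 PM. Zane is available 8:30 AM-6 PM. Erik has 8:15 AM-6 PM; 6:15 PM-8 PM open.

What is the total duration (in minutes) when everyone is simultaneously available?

Arjun ∩ Imani: 07:45-10:15, 11:30-12:45, 14:15-14:45, 15:45-19:00.
Arjun ∩ Imani ∩ Zane: 08:30-10:15, 11:30-12:45, 14:15-14:45, 15:45-18:00.
Arjun ∩ Imani ∩ Zane ∩ Erik: 08:30-10:15, 11:30-12:45, 14:15-14:45, 15:45-18:00.
Summing the common windows: 105 + 75 + 30 + 135 = 345 minutes.

345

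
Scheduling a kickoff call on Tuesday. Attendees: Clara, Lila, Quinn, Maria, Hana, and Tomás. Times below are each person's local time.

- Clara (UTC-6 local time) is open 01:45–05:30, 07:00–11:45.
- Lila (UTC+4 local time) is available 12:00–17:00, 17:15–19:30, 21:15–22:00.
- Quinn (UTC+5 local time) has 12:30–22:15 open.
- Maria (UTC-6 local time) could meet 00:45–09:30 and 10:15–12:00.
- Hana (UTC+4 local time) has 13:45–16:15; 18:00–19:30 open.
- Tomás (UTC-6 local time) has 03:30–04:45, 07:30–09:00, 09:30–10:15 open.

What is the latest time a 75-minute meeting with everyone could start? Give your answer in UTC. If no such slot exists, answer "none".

Clara in UTC: 07:45-11:30, 13:00-17:45 (add 6h to convert from UTC-6).
Lila in UTC: 08:00-13:00, 13:15-15:30, 17:15-18:00 (subtract 4h to convert from UTC+4).
Quinn in UTC: 07:30-17:15 (subtract 5h to convert from UTC+5).
Maria in UTC: 06:45-15:30, 16:15-18:00 (add 6h to convert from UTC-6).
Hana in UTC: 09:45-12:15, 14:00-15:30 (subtract 4h to convert from UTC+4).
Tomás in UTC: 09:30-10:45, 13:30-15:00, 15:30-16:15 (add 6h to convert from UTC-6).
Clara ∩ Lila: 08:00-11:30, 13:15-15:30, 17:15-17:45.
Clara ∩ Lila ∩ Quinn: 08:00-11:30, 13:15-15:30.
Clara ∩ Lila ∩ Quinn ∩ Maria: 08:00-11:30, 13:15-15:30.
Clara ∩ Lila ∩ Quinn ∩ Maria ∩ Hana: 09:45-11:30, 14:00-15:30.
Clara ∩ Lila ∩ Quinn ∩ Maria ∩ Hana ∩ Tomás: 09:45-10:45, 14:00-15:00.
Those are the intersection windows.
No common window is at least 75 minutes long.

none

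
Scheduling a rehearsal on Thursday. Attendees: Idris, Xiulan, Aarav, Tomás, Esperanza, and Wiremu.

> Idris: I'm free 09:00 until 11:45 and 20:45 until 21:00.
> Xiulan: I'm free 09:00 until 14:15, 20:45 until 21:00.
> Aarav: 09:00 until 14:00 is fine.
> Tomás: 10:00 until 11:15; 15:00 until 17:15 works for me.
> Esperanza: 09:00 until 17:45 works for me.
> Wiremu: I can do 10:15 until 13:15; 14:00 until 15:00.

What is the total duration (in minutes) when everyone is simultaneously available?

Idris ∩ Xiulan: 09:00-11:45, 20:45-21:00.
Idris ∩ Xiulan ∩ Aarav: 09:00-11:45.
Idris ∩ Xiulan ∩ Aarav ∩ Tomás: 10:00-11:15.
Idris ∩ Xiulan ∩ Aarav ∩ Tomás ∩ Esperanza: 10:00-11:15.
Idris ∩ Xiulan ∩ Aarav ∩ Tomás ∩ Esperanza ∩ Wiremu: 10:15-11:15.
That's a single block of 60 minutes.

60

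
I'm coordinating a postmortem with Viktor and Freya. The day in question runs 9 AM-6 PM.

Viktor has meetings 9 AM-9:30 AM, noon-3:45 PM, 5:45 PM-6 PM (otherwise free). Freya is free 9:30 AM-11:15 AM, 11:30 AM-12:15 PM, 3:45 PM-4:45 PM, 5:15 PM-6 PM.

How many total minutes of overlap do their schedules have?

Viktor free: 09:30-12:00, 15:45-17:45 (invert busy blocks within the working day).
Freya free: 09:30-11:15, 11:30-12:15, 15:45-16:45, 17:15-18:00.
Viktor ∩ Freya: 09:30-11:15, 11:30-12:00, 15:45-16:45, 17:15-17:45.
Summing the common windows: 105 + 30 + 60 + 30 = 225 minutes.

225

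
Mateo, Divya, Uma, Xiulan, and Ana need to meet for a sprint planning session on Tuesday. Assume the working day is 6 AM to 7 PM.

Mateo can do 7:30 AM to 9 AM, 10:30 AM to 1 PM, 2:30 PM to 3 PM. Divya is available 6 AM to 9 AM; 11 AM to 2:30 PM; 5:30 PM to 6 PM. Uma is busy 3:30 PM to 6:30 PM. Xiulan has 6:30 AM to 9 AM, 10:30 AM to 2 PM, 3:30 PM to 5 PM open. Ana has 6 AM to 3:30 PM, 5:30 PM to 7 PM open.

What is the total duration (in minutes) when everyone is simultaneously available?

210

Mateo free: 07:30-09:00, 10:30-13:00, 14:30-15:00.
Divya free: 06:00-09:00, 11:00-14:30, 17:30-18:00.
Uma free: 06:00-15:30, 18:30-19:00 (invert busy blocks within the working day).
Xiulan free: 06:30-09:00, 10:30-14:00, 15:30-17:00.
Ana free: 06:00-15:30, 17:30-19:00.
Mateo ∩ Divya: 07:30-09:00, 11:00-13:00.
Mateo ∩ Divya ∩ Uma: 07:30-09:00, 11:00-13:00.
Mateo ∩ Divya ∩ Uma ∩ Xiulan: 07:30-09:00, 11:00-13:00.
Mateo ∩ Divya ∩ Uma ∩ Xiulan ∩ Ana: 07:30-09:00, 11:00-13:00.
So the common availability across everyone is 07:30-09:00, 11:00-13:00.
Summing the common windows: 90 + 120 = 210 minutes.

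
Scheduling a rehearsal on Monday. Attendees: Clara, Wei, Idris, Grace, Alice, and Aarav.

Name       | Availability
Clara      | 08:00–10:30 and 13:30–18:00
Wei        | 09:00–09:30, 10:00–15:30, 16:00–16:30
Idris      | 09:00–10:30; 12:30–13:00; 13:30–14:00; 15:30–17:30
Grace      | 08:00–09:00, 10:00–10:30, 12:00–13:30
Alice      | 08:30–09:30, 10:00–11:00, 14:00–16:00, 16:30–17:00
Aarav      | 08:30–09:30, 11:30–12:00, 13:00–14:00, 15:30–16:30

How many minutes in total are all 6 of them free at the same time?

0

Clara ∩ Wei: 09:00-09:30, 10:00-10:30, 13:30-15:30, 16:00-16:30.
Clara ∩ Wei ∩ Idris: 09:00-09:30, 10:00-10:30, 13:30-14:00, 16:00-16:30.
Clara ∩ Wei ∩ Idris ∩ Grace: 10:00-10:30.
Clara ∩ Wei ∩ Idris ∩ Grace ∩ Alice: 10:00-10:30.
Clara ∩ Wei ∩ Idris ∩ Grace ∩ Alice ∩ Aarav: ∅.
There is no time when everyone is free.
There is no common window, so the total is 0 minutes.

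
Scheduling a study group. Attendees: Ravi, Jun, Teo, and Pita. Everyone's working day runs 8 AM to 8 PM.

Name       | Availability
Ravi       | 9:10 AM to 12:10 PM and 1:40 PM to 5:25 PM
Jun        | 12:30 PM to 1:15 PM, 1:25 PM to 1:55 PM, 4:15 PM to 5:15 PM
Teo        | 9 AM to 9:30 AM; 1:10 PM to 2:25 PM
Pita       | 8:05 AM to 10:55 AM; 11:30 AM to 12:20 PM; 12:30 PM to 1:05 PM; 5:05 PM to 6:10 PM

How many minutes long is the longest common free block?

0

Ravi ∩ Jun: 13:40-13:55, 16:15-17:15.
Ravi ∩ Jun ∩ Teo: 13:40-13:55.
Ravi ∩ Jun ∩ Teo ∩ Pita: ∅.
There is no time when everyone is free.
No common window exists, so the longest block is 0 minutes.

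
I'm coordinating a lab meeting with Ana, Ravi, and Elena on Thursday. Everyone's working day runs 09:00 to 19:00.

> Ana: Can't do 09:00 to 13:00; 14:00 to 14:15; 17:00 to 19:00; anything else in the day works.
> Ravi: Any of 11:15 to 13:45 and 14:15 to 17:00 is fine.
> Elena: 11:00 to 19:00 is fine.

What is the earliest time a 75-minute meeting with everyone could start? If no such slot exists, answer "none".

14:15

Ana free: 13:00-14:00, 14:15-17:00 (invert busy blocks within the working day).
Ravi free: 11:15-13:45, 14:15-17:00.
Elena free: 11:00-19:00.
Ana ∩ Ravi: 13:00-13:45, 14:15-17:00.
Ana ∩ Ravi ∩ Elena: 13:00-13:45, 14:15-17:00.
The first common window of at least 75 minutes is 14:15-17:00, so the earliest start is 14:15.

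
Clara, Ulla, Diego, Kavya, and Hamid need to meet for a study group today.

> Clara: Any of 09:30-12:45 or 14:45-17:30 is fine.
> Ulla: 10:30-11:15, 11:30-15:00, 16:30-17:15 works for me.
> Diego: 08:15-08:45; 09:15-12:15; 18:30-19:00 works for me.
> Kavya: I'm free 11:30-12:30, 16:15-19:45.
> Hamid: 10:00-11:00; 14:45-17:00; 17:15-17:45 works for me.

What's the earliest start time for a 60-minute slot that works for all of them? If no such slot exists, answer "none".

none

Clara ∩ Ulla: 10:30-11:15, 11:30-12:45, 14:45-15:00, 16:30-17:15.
Clara ∩ Ulla ∩ Diego: 10:30-11:15, 11:30-12:15.
Clara ∩ Ulla ∩ Diego ∩ Kavya: 11:30-12:15.
Clara ∩ Ulla ∩ Diego ∩ Kavya ∩ Hamid: ∅.
There is no time when everyone is free.
No common window is at least 60 minutes long.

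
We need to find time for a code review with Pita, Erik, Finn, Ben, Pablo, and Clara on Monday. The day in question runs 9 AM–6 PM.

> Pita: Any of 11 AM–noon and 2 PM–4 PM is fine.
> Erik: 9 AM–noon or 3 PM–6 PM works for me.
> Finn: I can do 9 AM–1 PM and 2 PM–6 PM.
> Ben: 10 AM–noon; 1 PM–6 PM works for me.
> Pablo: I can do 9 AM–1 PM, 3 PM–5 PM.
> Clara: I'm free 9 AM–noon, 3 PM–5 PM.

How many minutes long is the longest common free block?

Pita ∩ Erik: 11:00-12:00, 15:00-16:00.
Pita ∩ Erik ∩ Finn: 11:00-12:00, 15:00-16:00.
Pita ∩ Erik ∩ Finn ∩ Ben: 11:00-12:00, 15:00-16:00.
Pita ∩ Erik ∩ Finn ∩ Ben ∩ Pablo: 11:00-12:00, 15:00-16:00.
Pita ∩ Erik ∩ Finn ∩ Ben ∩ Pablo ∩ Clara: 11:00-12:00, 15:00-16:00.
So the common availability across everyone is 11:00-12:00, 15:00-16:00.
The longest is 11:00-12:00 at 60 minutes.

60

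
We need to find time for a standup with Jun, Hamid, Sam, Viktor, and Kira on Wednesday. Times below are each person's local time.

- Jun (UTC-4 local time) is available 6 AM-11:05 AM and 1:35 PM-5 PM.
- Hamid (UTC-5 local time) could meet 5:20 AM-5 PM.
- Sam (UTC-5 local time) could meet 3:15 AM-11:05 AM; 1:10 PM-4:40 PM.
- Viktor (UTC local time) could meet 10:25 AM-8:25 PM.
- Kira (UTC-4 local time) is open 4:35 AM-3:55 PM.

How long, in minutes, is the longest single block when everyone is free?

Jun in UTC: 10:00-15:05, 17:35-21:00 (add 4h to convert from UTC-4).
Hamid in UTC: 10:20-22:00 (add 5h to convert from UTC-5).
Sam in UTC: 08:15-16:05, 18:10-21:40 (add 5h to convert from UTC-5).
Viktor in UTC: 10:25-20:25.
Kira in UTC: 08:35-19:55 (add 4h to convert from UTC-4).
Jun ∩ Hamid: 10:20-15:05, 17:35-21:00.
Jun ∩ Hamid ∩ Sam: 10:20-15:05, 18:10-21:00.
Jun ∩ Hamid ∩ Sam ∩ Viktor: 10:25-15:05, 18:10-20:25.
Jun ∩ Hamid ∩ Sam ∩ Viktor ∩ Kira: 10:25-15:05, 18:10-19:55.
The longest is 10:25-15:05 at 280 minutes.

280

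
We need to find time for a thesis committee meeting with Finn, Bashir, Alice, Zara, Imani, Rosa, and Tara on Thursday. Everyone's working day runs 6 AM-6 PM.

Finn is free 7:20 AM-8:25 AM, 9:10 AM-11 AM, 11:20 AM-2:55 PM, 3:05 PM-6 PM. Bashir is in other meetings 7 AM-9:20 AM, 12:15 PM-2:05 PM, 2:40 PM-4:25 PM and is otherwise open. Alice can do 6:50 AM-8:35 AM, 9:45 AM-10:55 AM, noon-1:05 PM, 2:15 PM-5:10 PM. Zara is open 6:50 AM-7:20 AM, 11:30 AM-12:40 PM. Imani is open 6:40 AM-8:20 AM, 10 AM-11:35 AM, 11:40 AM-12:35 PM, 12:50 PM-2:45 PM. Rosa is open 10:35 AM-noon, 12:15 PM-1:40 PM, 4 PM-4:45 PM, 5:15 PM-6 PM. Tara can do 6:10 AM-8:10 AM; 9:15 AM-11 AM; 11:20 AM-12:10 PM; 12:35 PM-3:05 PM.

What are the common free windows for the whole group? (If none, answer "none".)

none

Finn free: 07:20-08:25, 09:10-11:00, 11:20-14:55, 15:05-18:00.
Bashir free: 06:00-07:00, 09:20-12:15, 14:05-14:40, 16:25-18:00 (invert busy blocks within the working day).
Alice free: 06:50-08:35, 09:45-10:55, 12:00-13:05, 14:15-17:10.
Zara free: 06:50-07:20, 11:30-12:40.
Imani free: 06:40-08:20, 10:00-11:35, 11:40-12:35, 12:50-14:45.
Rosa free: 10:35-12:00, 12:15-13:40, 16:00-16:45, 17:15-18:00.
Tara free: 06:10-08:10, 09:15-11:00, 11:20-12:10, 12:35-15:05.
Finn ∩ Bashir: 09:20-11:00, 11:20-12:15, 14:05-14:40, 16:25-18:00.
Finn ∩ Bashir ∩ Alice: 09:45-10:55, 12:00-12:15, 14:15-14:40, 16:25-17:10.
Finn ∩ Bashir ∩ Alice ∩ Zara: 12:00-12:15.
Finn ∩ Bashir ∩ Alice ∩ Zara ∩ Imani: 12:00-12:15.
Finn ∩ Bashir ∩ Alice ∩ Zara ∩ Imani ∩ Rosa: ∅.
Finn ∩ Bashir ∩ Alice ∩ Zara ∩ Imani ∩ Rosa ∩ Tara: ∅.
There is no time when everyone is free.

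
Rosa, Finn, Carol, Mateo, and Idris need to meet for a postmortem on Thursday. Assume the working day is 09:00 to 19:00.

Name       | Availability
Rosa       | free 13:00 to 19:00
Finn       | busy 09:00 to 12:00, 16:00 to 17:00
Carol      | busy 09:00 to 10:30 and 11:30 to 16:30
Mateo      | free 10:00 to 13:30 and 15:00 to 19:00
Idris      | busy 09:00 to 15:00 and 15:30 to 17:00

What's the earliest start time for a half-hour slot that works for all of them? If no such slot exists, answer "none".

Rosa free: 13:00-19:00.
Finn free: 12:00-16:00, 17:00-19:00 (invert busy blocks within the working day).
Carol free: 10:30-11:30, 16:30-19:00 (invert busy blocks within the working day).
Mateo free: 10:00-13:30, 15:00-19:00.
Idris free: 15:00-15:30, 17:00-19:00 (invert busy blocks within the working day).
Rosa ∩ Finn: 13:00-16:00, 17:00-19:00.
Rosa ∩ Finn ∩ Carol: 17:00-19:00.
Rosa ∩ Finn ∩ Carol ∩ Mateo: 17:00-19:00.
Rosa ∩ Finn ∩ Carol ∩ Mateo ∩ Idris: 17:00-19:00.
The first common window of at least 30 minutes is 17:00-19:00, so the earliest start is 17:00.

17:00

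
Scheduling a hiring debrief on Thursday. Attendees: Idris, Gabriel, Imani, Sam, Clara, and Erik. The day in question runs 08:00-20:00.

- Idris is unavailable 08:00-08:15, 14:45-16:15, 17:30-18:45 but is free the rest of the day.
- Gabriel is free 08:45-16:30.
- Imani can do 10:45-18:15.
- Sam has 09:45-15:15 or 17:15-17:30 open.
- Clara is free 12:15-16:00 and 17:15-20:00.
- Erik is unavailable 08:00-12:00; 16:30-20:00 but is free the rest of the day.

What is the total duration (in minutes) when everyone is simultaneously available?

Idris free: 08:15-14:45, 16:15-17:30, 18:45-20:00 (invert busy blocks within the working day).
Gabriel free: 08:45-16:30.
Imani free: 10:45-18:15.
Sam free: 09:45-15:15, 17:15-17:30.
Clara free: 12:15-16:00, 17:15-20:00.
Erik free: 12:00-16:30 (invert busy blocks within the working day).
Idris ∩ Gabriel: 08:45-14:45, 16:15-16:30.
Idris ∩ Gabriel ∩ Imani: 10:45-14:45, 16:15-16:30.
Idris ∩ Gabriel ∩ Imani ∩ Sam: 10:45-14:45.
Idris ∩ Gabriel ∩ Imani ∩ Sam ∩ Clara: 12:15-14:45.
Idris ∩ Gabriel ∩ Imani ∩ Sam ∩ Clara ∩ Erik: 12:15-14:45.
So the common availability across everyone is 12:15-14:45.
That's a single block of 150 minutes.

150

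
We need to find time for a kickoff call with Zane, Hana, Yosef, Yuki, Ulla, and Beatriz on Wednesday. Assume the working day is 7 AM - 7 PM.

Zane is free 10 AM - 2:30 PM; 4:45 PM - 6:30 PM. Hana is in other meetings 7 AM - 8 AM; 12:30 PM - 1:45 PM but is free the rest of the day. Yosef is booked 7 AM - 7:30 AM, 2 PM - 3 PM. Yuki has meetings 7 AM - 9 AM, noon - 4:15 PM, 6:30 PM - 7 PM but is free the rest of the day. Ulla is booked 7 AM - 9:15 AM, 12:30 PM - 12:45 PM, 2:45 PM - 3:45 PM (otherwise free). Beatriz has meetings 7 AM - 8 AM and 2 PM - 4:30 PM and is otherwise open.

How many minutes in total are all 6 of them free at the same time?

225

Zane free: 10:00-14:30, 16:45-18:30.
Hana free: 08:00-12:30, 13:45-19:00 (invert busy blocks within the working day).
Yosef free: 07:30-14:00, 15:00-19:00 (invert busy blocks within the working day).
Yuki free: 09:00-12:00, 16:15-18:30 (invert busy blocks within the working day).
Ulla free: 09:15-12:30, 12:45-14:45, 15:45-19:00 (invert busy blocks within the working day).
Beatriz free: 08:00-14:00, 16:30-19:00 (invert busy blocks within the working day).
Zane ∩ Hana: 10:00-12:30, 13:45-14:30, 16:45-18:30.
Zane ∩ Hana ∩ Yosef: 10:00-12:30, 13:45-14:00, 16:45-18:30.
Zane ∩ Hana ∩ Yosef ∩ Yuki: 10:00-12:00, 16:45-18:30.
Zane ∩ Hana ∩ Yosef ∩ Yuki ∩ Ulla: 10:00-12:00, 16:45-18:30.
Zane ∩ Hana ∩ Yosef ∩ Yuki ∩ Ulla ∩ Beatriz: 10:00-12:00, 16:45-18:30.
Summing the common windows: 120 + 105 = 225 minutes.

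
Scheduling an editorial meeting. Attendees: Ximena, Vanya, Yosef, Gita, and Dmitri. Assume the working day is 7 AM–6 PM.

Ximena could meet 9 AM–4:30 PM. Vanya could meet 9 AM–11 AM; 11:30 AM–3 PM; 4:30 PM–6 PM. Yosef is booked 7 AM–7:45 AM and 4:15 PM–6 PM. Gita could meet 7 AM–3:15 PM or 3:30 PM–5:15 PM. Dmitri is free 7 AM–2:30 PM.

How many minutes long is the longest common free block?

180

Ximena free: 09:00-16:30.
Vanya free: 09:00-11:00, 11:30-15:00, 16:30-18:00.
Yosef free: 07:45-16:15 (invert busy blocks within the working day).
Gita free: 07:00-15:15, 15:30-17:15.
Dmitri free: 07:00-14:30.
Ximena ∩ Vanya: 09:00-11:00, 11:30-15:00.
Ximena ∩ Vanya ∩ Yosef: 09:00-11:00, 11:30-15:00.
Ximena ∩ Vanya ∩ Yosef ∩ Gita: 09:00-11:00, 11:30-15:00.
Ximena ∩ Vanya ∩ Yosef ∩ Gita ∩ Dmitri: 09:00-11:00, 11:30-14:30.
So the common availability across everyone is 09:00-11:00, 11:30-14:30.
The longest is 11:30-14:30 at 180 minutes.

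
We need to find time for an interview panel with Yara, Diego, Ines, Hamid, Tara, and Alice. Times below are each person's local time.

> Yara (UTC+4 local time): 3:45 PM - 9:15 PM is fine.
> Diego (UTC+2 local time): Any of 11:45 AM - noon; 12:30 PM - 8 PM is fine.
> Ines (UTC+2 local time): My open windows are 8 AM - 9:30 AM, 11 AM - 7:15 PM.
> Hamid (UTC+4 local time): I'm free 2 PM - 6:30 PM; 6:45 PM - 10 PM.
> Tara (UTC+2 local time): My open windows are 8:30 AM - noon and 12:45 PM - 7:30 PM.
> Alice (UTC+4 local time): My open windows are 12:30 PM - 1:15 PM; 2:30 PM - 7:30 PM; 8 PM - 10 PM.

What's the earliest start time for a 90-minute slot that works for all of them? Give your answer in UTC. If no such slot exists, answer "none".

Yara in UTC: 11:45-17:15 (subtract 4h to convert from UTC+4).
Diego in UTC: 09:45-10:00, 10:30-18:00 (subtract 2h to convert from UTC+2).
Ines in UTC: 06:00-07:30, 09:00-17:15 (subtract 2h to convert from UTC+2).
Hamid in UTC: 10:00-14:30, 14:45-18:00 (subtract 4h to convert from UTC+4).
Tara in UTC: 06:30-10:00, 10:45-17:30 (subtract 2h to convert from UTC+2).
Alice in UTC: 08:30-09:15, 10:30-15:30, 16:00-18:00 (subtract 4h to convert from UTC+4).
Yara ∩ Diego: 11:45-17:15.
Yara ∩ Diego ∩ Ines: 11:45-17:15.
Yara ∩ Diego ∩ Ines ∩ Hamid: 11:45-14:30, 14:45-17:15.
Yara ∩ Diego ∩ Ines ∩ Hamid ∩ Tara: 11:45-14:30, 14:45-17:15.
Yara ∩ Diego ∩ Ines ∩ Hamid ∩ Tara ∩ Alice: 11:45-14:30, 14:45-15:30, 16:00-17:15.
So the common availability across everyone is 11:45-14:30, 14:45-15:30, 16:00-17:15.
The first common window of at least 90 minutes is 11:45-14:30, so the earliest start is 11:45.

11:45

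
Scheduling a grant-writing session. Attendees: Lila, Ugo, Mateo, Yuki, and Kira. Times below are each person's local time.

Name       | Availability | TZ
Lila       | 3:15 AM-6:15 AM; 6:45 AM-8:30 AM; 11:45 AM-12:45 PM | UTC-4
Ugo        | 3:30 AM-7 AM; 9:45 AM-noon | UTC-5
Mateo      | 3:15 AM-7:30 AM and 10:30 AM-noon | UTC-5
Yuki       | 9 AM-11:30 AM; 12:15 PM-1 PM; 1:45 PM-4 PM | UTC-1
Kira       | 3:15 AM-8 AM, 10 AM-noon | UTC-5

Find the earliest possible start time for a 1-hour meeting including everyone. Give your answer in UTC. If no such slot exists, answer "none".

Lila in UTC: 07:15-10:15, 10:45-12:30, 15:45-16:45 (add 4h to convert from UTC-4).
Ugo in UTC: 08:30-12:00, 14:45-17:00 (add 5h to convert from UTC-5).
Mateo in UTC: 08:15-12:30, 15:30-17:00 (add 5h to convert from UTC-5).
Yuki in UTC: 10:00-12:30, 13:15-14:00, 14:45-17:00 (add 1h to convert from UTC-1).
Kira in UTC: 08:15-13:00, 15:00-17:00 (add 5h to convert from UTC-5).
Lila ∩ Ugo: 08:30-10:15, 10:45-12:00, 15:45-16:45.
Lila ∩ Ugo ∩ Mateo: 08:30-10:15, 10:45-12:00, 15:45-16:45.
Lila ∩ Ugo ∩ Mateo ∩ Yuki: 10:00-10:15, 10:45-12:00, 15:45-16:45.
Lila ∩ Ugo ∩ Mateo ∩ Yuki ∩ Kira: 10:00-10:15, 10:45-12:00, 15:45-16:45.
The first common window of at least 60 minutes is 10:45-12:00, so the earliest start is 10:45.

10:45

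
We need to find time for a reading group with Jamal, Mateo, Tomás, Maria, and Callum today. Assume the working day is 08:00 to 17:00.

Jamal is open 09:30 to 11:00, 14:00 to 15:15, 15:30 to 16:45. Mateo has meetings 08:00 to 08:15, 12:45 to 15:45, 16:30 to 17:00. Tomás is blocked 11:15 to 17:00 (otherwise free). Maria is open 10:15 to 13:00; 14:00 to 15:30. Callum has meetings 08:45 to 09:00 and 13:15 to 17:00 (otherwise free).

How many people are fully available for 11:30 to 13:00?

2

Jamal free: 09:30-11:00, 14:00-15:15, 15:30-16:45.
Mateo free: 08:15-12:45, 15:45-16:30 (invert busy blocks within the working day).
Tomás free: 08:00-11:15 (invert busy blocks within the working day).
Maria free: 10:15-13:00, 14:00-15:30.
Callum free: 08:00-08:45, 09:00-13:15 (invert busy blocks within the working day).
Maria and Callum can make the full 11:30-13:00 slot — that's 2.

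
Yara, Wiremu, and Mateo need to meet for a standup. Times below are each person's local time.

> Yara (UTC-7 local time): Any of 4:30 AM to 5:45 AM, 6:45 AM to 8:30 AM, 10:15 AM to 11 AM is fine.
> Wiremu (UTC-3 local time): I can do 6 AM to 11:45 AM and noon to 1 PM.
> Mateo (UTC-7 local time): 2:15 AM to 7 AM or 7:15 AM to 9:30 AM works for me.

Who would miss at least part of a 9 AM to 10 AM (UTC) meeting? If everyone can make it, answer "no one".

Yara in UTC: 11:30-12:45, 13:45-15:30, 17:15-18:00 (add 7h to convert from UTC-7).
Wiremu in UTC: 09:00-14:45, 15:00-16:00 (add 3h to convert from UTC-3).
Mateo in UTC: 09:15-14:00, 14:15-16:30 (add 7h to convert from UTC-7).
Yara: not fully free for 09:00-10:00. Wiremu: free for 09:00-10:00. Mateo: not fully free for 09:00-10:00.

Mateo, Yara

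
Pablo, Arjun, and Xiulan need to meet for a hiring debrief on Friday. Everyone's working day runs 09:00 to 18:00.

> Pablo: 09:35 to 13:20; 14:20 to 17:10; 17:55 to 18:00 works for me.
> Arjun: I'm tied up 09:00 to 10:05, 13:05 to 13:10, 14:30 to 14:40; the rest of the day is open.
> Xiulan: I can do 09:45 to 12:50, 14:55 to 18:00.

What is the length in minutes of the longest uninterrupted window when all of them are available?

165

Pablo free: 09:35-13:20, 14:20-17:10, 17:55-18:00.
Arjun free: 10:05-13:05, 13:10-14:30, 14:40-18:00 (invert busy blocks within the working day).
Xiulan free: 09:45-12:50, 14:55-18:00.
Pablo ∩ Arjun: 10:05-13:05, 13:10-13:20, 14:20-14:30, 14:40-17:10, 17:55-18:00.
Pablo ∩ Arjun ∩ Xiulan: 10:05-12:50, 14:55-17:10, 17:55-18:00.
The longest is 10:05-12:50 at 165 minutes.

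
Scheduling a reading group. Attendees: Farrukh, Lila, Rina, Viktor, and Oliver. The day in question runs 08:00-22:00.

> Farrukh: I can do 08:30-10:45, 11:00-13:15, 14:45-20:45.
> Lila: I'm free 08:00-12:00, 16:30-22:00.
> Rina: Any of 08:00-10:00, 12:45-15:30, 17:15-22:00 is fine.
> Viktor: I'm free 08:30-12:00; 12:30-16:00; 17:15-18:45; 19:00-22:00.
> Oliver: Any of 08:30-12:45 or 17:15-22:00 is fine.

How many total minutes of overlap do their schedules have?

Farrukh ∩ Lila: 08:30-10:45, 11:00-12:00, 16:30-20:45.
Farrukh ∩ Lila ∩ Rina: 08:30-10:00, 17:15-20:45.
Farrukh ∩ Lila ∩ Rina ∩ Viktor: 08:30-10:00, 17:15-18:45, 19:00-20:45.
Farrukh ∩ Lila ∩ Rina ∩ Viktor ∩ Oliver: 08:30-10:00, 17:15-18:45, 19:00-20:45.
Summing the common windows: 90 + 90 + 105 = 285 minutes.

285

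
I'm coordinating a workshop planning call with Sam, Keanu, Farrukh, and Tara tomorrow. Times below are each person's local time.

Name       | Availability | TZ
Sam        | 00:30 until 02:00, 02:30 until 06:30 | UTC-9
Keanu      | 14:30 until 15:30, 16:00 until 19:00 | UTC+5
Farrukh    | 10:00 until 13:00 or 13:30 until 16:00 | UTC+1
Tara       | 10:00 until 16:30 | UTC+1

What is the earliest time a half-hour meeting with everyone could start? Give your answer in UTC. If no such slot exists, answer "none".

Sam in UTC: 09:30-11:00, 11:30-15:30 (add 9h to convert from UTC-9).
Keanu in UTC: 09:30-10:30, 11:00-14:00 (subtract 5h to convert from UTC+5).
Farrukh in UTC: 09:00-12:00, 12:30-15:00 (subtract 1h to convert from UTC+1).
Tara in UTC: 09:00-15:30 (subtract 1h to convert from UTC+1).
Sam ∩ Keanu: 09:30-10:30, 11:30-14:00.
Sam ∩ Keanu ∩ Farrukh: 09:30-10:30, 11:30-12:00, 12:30-14:00.
Sam ∩ Keanu ∩ Farrukh ∩ Tara: 09:30-10:30, 11:30-12:00, 12:30-14:00.
The first common window of at least 30 minutes is 09:30-10:30, so the earliest start is 09:30.

09:30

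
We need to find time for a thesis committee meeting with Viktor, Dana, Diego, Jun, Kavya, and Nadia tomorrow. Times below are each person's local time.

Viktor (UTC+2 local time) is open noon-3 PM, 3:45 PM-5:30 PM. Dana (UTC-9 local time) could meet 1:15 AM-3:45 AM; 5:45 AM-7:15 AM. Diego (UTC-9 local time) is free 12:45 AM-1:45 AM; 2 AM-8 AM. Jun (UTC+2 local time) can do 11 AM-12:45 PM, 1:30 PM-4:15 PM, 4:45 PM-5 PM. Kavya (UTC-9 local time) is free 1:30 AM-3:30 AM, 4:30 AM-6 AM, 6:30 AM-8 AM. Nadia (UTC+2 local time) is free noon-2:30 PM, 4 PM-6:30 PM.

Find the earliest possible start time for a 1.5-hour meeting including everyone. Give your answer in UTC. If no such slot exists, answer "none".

none

Viktor in UTC: 10:00-13:00, 13:45-15:30 (subtract 2h to convert from UTC+2).
Dana in UTC: 10:15-12:45, 14:45-16:15 (add 9h to convert from UTC-9).
Diego in UTC: 09:45-10:45, 11:00-17:00 (add 9h to convert from UTC-9).
Jun in UTC: 09:00-10:45, 11:30-14:15, 14:45-15:00 (subtract 2h to convert from UTC+2).
Kavya in UTC: 10:30-12:30, 13:30-15:00, 15:30-17:00 (add 9h to convert from UTC-9).
Nadia in UTC: 10:00-12:30, 14:00-16:30 (subtract 2h to convert from UTC+2).
Viktor ∩ Dana: 10:15-12:45, 14:45-15:30.
Viktor ∩ Dana ∩ Diego: 10:15-10:45, 11:00-12:45, 14:45-15:30.
Viktor ∩ Dana ∩ Diego ∩ Jun: 10:15-10:45, 11:30-12:45, 14:45-15:00.
Viktor ∩ Dana ∩ Diego ∩ Jun ∩ Kavya: 10:30-10:45, 11:30-12:30, 14:45-15:00.
Viktor ∩ Dana ∩ Diego ∩ Jun ∩ Kavya ∩ Nadia: 10:30-10:45, 11:30-12:30, 14:45-15:00.
Those are the intersection windows.
No common window is at least 90 minutes long.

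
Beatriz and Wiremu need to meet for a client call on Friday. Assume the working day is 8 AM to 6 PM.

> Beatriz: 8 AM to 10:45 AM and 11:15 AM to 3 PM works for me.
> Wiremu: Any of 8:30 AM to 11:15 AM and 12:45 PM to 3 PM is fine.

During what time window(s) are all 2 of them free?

08:30-10:45, 12:45-15:00

Beatriz ∩ Wiremu: 08:30-10:45, 12:45-15:00.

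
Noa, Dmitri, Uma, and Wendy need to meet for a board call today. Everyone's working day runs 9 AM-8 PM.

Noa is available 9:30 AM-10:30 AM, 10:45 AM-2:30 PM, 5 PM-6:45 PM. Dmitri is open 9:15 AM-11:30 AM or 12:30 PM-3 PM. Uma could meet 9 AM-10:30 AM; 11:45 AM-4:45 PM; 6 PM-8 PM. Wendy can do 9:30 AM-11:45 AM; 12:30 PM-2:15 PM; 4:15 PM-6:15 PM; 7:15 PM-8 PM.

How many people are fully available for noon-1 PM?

Noa and Uma can make the full 12:00-13:00 slot — that's 2.

2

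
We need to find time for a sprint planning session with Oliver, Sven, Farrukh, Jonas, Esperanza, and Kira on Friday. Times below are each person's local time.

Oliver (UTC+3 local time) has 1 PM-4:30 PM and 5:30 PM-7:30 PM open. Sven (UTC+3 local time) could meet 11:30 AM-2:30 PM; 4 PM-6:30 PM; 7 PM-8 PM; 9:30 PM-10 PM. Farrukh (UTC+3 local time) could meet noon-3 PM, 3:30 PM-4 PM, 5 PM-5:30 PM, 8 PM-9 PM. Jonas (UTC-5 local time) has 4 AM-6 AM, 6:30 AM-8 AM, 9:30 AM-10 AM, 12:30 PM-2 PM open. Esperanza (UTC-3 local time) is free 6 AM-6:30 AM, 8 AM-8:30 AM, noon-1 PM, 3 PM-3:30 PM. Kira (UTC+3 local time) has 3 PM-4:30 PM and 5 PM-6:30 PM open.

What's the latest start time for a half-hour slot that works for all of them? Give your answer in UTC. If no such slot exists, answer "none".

none

Oliver in UTC: 10:00-13:30, 14:30-16:30 (subtract 3h to convert from UTC+3).
Sven in UTC: 08:30-11:30, 13:00-15:30, 16:00-17:00, 18:30-19:00 (subtract 3h to convert from UTC+3).
Farrukh in UTC: 09:00-12:00, 12:30-13:00, 14:00-14:30, 17:00-18:00 (subtract 3h to convert from UTC+3).
Jonas in UTC: 09:00-11:00, 11:30-13:00, 14:30-15:00, 17:30-19:00 (add 5h to convert from UTC-5).
Esperanza in UTC: 09:00-09:30, 11:00-11:30, 15:00-16:00, 18:00-18:30 (add 3h to convert from UTC-3).
Kira in UTC: 12:00-13:30, 14:00-15:30 (subtract 3h to convert from UTC+3).
Oliver ∩ Sven: 10:00-11:30, 13:00-13:30, 14:30-15:30, 16:00-16:30.
Oliver ∩ Sven ∩ Farrukh: 10:00-11:30.
Oliver ∩ Sven ∩ Farrukh ∩ Jonas: 10:00-11:00.
Oliver ∩ Sven ∩ Farrukh ∩ Jonas ∩ Esperanza: ∅.
Oliver ∩ Sven ∩ Farrukh ∩ Jonas ∩ Esperanza ∩ Kira: ∅.
There is no time when everyone is free.
No common window is at least 30 minutes long.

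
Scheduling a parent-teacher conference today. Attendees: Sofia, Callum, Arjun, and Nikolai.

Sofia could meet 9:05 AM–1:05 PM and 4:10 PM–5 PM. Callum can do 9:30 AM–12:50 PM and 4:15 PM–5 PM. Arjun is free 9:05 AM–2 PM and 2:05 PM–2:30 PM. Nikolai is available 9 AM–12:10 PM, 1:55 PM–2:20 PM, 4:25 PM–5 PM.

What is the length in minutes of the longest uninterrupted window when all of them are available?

Sofia ∩ Callum: 09:30-12:50, 16:15-17:00.
Sofia ∩ Callum ∩ Arjun: 09:30-12:50.
Sofia ∩ Callum ∩ Arjun ∩ Nikolai: 09:30-12:10.
The longest is 09:30-12:10 at 160 minutes.

160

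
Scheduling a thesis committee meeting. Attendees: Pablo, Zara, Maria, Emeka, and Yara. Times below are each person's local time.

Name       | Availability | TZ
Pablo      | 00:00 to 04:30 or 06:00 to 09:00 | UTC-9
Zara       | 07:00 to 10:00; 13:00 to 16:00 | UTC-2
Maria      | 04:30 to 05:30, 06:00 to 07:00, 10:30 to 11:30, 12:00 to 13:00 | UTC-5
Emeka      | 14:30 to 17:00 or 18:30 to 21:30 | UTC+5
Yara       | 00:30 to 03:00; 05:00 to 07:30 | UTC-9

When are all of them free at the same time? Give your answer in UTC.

Pablo in UTC: 09:00-13:30, 15:00-18:00 (add 9h to convert from UTC-9).
Zara in UTC: 09:00-12:00, 15:00-18:00 (add 2h to convert from UTC-2).
Maria in UTC: 09:30-10:30, 11:00-12:00, 15:30-16:30, 17:00-18:00 (add 5h to convert from UTC-5).
Emeka in UTC: 09:30-12:00, 13:30-16:30 (subtract 5h to convert from UTC+5).
Yara in UTC: 09:30-12:00, 14:00-16:30 (add 9h to convert from UTC-9).
Pablo ∩ Zara: 09:00-12:00, 15:00-18:00.
Pablo ∩ Zara ∩ Maria: 09:30-10:30, 11:00-12:00, 15:30-16:30, 17:00-18:00.
Pablo ∩ Zara ∩ Maria ∩ Emeka: 09:30-10:30, 11:00-12:00, 15:30-16:30.
Pablo ∩ Zara ∩ Maria ∩ Emeka ∩ Yara: 09:30-10:30, 11:00-12:00, 15:30-16:30.

09:30-10:30, 11:00-12:00, 15:30-16:30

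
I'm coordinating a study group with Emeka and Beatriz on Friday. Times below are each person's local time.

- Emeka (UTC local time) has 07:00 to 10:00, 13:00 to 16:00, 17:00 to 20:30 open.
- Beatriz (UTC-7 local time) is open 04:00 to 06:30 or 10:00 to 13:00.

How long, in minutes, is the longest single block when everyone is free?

180

Emeka in UTC: 07:00-10:00, 13:00-16:00, 17:00-20:30.
Beatriz in UTC: 11:00-13:30, 17:00-20:00 (add 7h to convert from UTC-7).
Emeka ∩ Beatriz: 13:00-13:30, 17:00-20:00.
Those are the intersection windows.
The longest is 17:00-20:00 at 180 minutes.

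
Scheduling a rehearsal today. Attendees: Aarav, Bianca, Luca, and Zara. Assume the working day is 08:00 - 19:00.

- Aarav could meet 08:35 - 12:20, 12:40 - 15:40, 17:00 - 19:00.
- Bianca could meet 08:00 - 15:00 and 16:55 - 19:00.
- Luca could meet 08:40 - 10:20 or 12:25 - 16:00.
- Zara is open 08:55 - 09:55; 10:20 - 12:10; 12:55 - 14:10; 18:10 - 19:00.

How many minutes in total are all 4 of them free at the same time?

Aarav ∩ Bianca: 08:35-12:20, 12:40-15:00, 17:00-19:00.
Aarav ∩ Bianca ∩ Luca: 08:40-10:20, 12:40-15:00.
Aarav ∩ Bianca ∩ Luca ∩ Zara: 08:55-09:55, 12:55-14:10.
Summing the common windows: 60 + 75 = 135 minutes.

135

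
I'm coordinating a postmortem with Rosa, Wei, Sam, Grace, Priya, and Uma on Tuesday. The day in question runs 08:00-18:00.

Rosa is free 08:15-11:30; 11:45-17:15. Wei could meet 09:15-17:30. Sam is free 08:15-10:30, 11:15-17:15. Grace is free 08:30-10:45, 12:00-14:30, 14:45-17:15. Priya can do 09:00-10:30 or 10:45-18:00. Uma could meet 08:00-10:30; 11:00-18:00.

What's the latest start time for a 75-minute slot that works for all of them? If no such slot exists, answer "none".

16:00

Rosa ∩ Wei: 09:15-11:30, 11:45-17:15.
Rosa ∩ Wei ∩ Sam: 09:15-10:30, 11:15-11:30, 11:45-17:15.
Rosa ∩ Wei ∩ Sam ∩ Grace: 09:15-10:30, 12:00-14:30, 14:45-17:15.
Rosa ∩ Wei ∩ Sam ∩ Grace ∩ Priya: 09:15-10:30, 12:00-14:30, 14:45-17:15.
Rosa ∩ Wei ∩ Sam ∩ Grace ∩ Priya ∩ Uma: 09:15-10:30, 12:00-14:30, 14:45-17:15.
The last common window of at least 75 minutes is 14:45-17:15; a 75-minute meeting can start as late as 16:00 and still end by 17:15.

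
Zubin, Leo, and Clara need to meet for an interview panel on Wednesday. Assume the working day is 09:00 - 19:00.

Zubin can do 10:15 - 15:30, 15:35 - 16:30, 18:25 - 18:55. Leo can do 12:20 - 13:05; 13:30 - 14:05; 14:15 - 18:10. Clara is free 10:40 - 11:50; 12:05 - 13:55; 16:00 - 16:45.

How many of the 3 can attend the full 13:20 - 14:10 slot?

1

Zubin can make the full 13:20-14:10 slot — that's 1.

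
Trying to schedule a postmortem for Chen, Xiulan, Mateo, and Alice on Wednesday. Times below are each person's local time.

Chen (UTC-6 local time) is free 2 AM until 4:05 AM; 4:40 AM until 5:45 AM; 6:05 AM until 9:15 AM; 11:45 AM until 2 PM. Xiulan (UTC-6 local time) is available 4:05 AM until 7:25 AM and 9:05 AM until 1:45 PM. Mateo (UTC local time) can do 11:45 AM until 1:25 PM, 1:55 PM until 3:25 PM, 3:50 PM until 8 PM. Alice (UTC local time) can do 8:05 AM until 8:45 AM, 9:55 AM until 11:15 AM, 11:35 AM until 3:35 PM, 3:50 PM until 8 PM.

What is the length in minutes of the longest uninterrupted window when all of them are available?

120

Chen in UTC: 08:00-10:05, 10:40-11:45, 12:05-15:15, 17:45-20:00 (add 6h to convert from UTC-6).
Xiulan in UTC: 10:05-13:25, 15:05-19:45 (add 6h to convert from UTC-6).
Mateo in UTC: 11:45-13:25, 13:55-15:25, 15:50-20:00.
Alice in UTC: 08:05-08:45, 09:55-11:15, 11:35-15:35, 15:50-20:00.
Chen ∩ Xiulan: 10:40-11:45, 12:05-13:25, 15:05-15:15, 17:45-19:45.
Chen ∩ Xiulan ∩ Mateo: 12:05-13:25, 15:05-15:15, 17:45-19:45.
Chen ∩ Xiulan ∩ Mateo ∩ Alice: 12:05-13:25, 15:05-15:15, 17:45-19:45.
Those are the intersection windows.
The longest is 17:45-19:45 at 120 minutes.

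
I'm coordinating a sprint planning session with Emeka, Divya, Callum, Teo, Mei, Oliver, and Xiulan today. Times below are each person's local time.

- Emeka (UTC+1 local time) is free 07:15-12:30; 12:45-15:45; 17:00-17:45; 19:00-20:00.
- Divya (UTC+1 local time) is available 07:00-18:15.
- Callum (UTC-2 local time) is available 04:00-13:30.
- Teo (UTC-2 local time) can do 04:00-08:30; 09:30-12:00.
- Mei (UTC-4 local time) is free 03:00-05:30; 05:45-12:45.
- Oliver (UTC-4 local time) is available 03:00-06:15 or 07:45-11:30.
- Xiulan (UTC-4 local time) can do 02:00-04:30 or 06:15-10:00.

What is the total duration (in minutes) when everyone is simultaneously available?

Emeka in UTC: 06:15-11:30, 11:45-14:45, 16:00-16:45, 18:00-19:00 (subtract 1h to convert from UTC+1).
Divya in UTC: 06:00-17:15 (subtract 1h to convert from UTC+1).
Callum in UTC: 06:00-15:30 (add 2h to convert from UTC-2).
Teo in UTC: 06:00-10:30, 11:30-14:00 (add 2h to convert from UTC-2).
Mei in UTC: 07:00-09:30, 09:45-16:45 (add 4h to convert from UTC-4).
Oliver in UTC: 07:00-10:15, 11:45-15:30 (add 4h to convert from UTC-4).
Xiulan in UTC: 06:00-08:30, 10:15-14:00 (add 4h to convert from UTC-4).
Emeka ∩ Divya: 06:15-11:30, 11:45-14:45, 16:00-16:45.
Emeka ∩ Divya ∩ Callum: 06:15-11:30, 11:45-14:45.
Emeka ∩ Divya ∩ Callum ∩ Teo: 06:15-10:30, 11:45-14:00.
Emeka ∩ Divya ∩ Callum ∩ Teo ∩ Mei: 07:00-09:30, 09:45-10:30, 11:45-14:00.
Emeka ∩ Divya ∩ Callum ∩ Teo ∩ Mei ∩ Oliver: 07:00-09:30, 09:45-10:15, 11:45-14:00.
Emeka ∩ Divya ∩ Callum ∩ Teo ∩ Mei ∩ Oliver ∩ Xiulan: 07:00-08:30, 11:45-14:00.
Summing the common windows: 90 + 135 = 225 minutes.

225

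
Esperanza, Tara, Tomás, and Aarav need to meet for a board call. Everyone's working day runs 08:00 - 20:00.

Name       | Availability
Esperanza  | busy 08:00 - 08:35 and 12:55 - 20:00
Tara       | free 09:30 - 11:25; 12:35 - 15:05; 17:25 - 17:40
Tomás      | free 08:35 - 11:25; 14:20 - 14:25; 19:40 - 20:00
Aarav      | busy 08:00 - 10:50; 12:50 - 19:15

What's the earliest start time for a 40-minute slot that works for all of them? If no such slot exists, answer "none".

Esperanza free: 08:35-12:55 (invert busy blocks within the working day).
Tara free: 09:30-11:25, 12:35-15:05, 17:25-17:40.
Tomás free: 08:35-11:25, 14:20-14:25, 19:40-20:00.
Aarav free: 10:50-12:50, 19:15-20:00 (invert busy blocks within the working day).
Esperanza ∩ Tara: 09:30-11:25, 12:35-12:55.
Esperanza ∩ Tara ∩ Tomás: 09:30-11:25.
Esperanza ∩ Tara ∩ Tomás ∩ Aarav: 10:50-11:25.
Those are the intersection windows.
No common window is at least 40 minutes long.

none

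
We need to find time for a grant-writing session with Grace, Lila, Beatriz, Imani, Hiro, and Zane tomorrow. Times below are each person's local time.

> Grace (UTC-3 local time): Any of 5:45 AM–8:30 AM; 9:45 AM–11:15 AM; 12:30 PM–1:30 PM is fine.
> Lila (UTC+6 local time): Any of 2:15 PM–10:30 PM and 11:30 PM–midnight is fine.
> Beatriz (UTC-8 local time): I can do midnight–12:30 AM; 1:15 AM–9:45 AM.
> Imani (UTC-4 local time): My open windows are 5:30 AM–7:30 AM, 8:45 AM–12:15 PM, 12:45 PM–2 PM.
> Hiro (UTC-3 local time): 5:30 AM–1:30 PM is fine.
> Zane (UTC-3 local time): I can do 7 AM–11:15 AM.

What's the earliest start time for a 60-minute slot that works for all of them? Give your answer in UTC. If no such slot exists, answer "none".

10:00

Grace in UTC: 08:45-11:30, 12:45-14:15, 15:30-16:30 (add 3h to convert from UTC-3).
Lila in UTC: 08:15-16:30, 17:30-18:00 (subtract 6h to convert from UTC+6).
Beatriz in UTC: 08:00-08:30, 09:15-17:45 (add 8h to convert from UTC-8).
Imani in UTC: 09:30-11:30, 12:45-16:15, 16:45-18:00 (add 4h to convert from UTC-4).
Hiro in UTC: 08:30-16:30 (add 3h to convert from UTC-3).
Zane in UTC: 10:00-14:15 (add 3h to convert from UTC-3).
Grace ∩ Lila: 08:45-11:30, 12:45-14:15, 15:30-16:30.
Grace ∩ Lila ∩ Beatriz: 09:15-11:30, 12:45-14:15, 15:30-16:30.
Grace ∩ Lila ∩ Beatriz ∩ Imani: 09:30-11:30, 12:45-14:15, 15:30-16:15.
Grace ∩ Lila ∩ Beatriz ∩ Imani ∩ Hiro: 09:30-11:30, 12:45-14:15, 15:30-16:15.
Grace ∩ Lila ∩ Beatriz ∩ Imani ∩ Hiro ∩ Zane: 10:00-11:30, 12:45-14:15.
The first common window of at least 60 minutes is 10:00-11:30, so the earliest start is 10:00.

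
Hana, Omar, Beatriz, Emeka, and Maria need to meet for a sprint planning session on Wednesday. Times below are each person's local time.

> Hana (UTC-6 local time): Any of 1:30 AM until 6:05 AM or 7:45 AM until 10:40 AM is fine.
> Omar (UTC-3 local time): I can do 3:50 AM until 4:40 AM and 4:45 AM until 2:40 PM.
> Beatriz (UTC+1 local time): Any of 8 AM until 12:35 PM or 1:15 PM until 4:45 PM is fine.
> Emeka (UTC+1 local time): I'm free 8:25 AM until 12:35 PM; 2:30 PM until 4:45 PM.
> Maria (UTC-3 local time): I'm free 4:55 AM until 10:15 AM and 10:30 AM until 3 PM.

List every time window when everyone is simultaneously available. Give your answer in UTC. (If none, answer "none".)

Hana in UTC: 07:30-12:05, 13:45-16:40 (add 6h to convert from UTC-6).
Omar in UTC: 06:50-07:40, 07:45-17:40 (add 3h to convert from UTC-3).
Beatriz in UTC: 07:00-11:35, 12:15-15:45 (subtract 1h to convert from UTC+1).
Emeka in UTC: 07:25-11:35, 13:30-15:45 (subtract 1h to convert from UTC+1).
Maria in UTC: 07:55-13:15, 13:30-18:00 (add 3h to convert from UTC-3).
Hana ∩ Omar: 07:30-07:40, 07:45-12:05, 13:45-16:40.
Hana ∩ Omar ∩ Beatriz: 07:30-07:40, 07:45-11:35, 13:45-15:45.
Hana ∩ Omar ∩ Beatriz ∩ Emeka: 07:30-07:40, 07:45-11:35, 13:45-15:45.
Hana ∩ Omar ∩ Beatriz ∩ Emeka ∩ Maria: 07:55-11:35, 13:45-15:45.

07:55-11:35, 13:45-15:45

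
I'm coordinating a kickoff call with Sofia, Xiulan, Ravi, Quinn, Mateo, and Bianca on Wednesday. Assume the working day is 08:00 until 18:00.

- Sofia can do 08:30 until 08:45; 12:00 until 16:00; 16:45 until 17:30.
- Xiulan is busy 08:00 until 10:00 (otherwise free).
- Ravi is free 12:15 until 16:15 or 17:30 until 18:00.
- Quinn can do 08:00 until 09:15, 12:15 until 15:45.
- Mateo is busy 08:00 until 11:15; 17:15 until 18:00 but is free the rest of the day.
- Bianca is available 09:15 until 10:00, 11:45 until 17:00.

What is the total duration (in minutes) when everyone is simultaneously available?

Sofia free: 08:30-08:45, 12:00-16:00, 16:45-17:30.
Xiulan free: 10:00-18:00 (invert busy blocks within the working day).
Ravi free: 12:15-16:15, 17:30-18:00.
Quinn free: 08:00-09:15, 12:15-15:45.
Mateo free: 11:15-17:15 (invert busy blocks within the working day).
Bianca free: 09:15-10:00, 11:45-17:00.
Sofia ∩ Xiulan: 12:00-16:00, 16:45-17:30.
Sofia ∩ Xiulan ∩ Ravi: 12:15-16:00.
Sofia ∩ Xiulan ∩ Ravi ∩ Quinn: 12:15-15:45.
Sofia ∩ Xiulan ∩ Ravi ∩ Quinn ∩ Mateo: 12:15-15:45.
Sofia ∩ Xiulan ∩ Ravi ∩ Quinn ∩ Mateo ∩ Bianca: 12:15-15:45.
That's a single block of 210 minutes.

210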